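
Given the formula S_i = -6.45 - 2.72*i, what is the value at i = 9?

S_9 = -6.45 + -2.72*9 = -6.45 + -24.48 = -30.93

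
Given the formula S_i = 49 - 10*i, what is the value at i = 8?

S_8 = 49 + -10*8 = 49 + -80 = -31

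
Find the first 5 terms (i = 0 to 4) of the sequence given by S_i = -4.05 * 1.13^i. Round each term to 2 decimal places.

This is a geometric sequence.
i=0: S_0 = -4.05 * 1.13^0 = -4.05
i=1: S_1 = -4.05 * 1.13^1 ≈ -4.58
i=2: S_2 = -4.05 * 1.13^2 ≈ -5.17
i=3: S_3 = -4.05 * 1.13^3 ≈ -5.84
i=4: S_4 = -4.05 * 1.13^4 ≈ -6.6
The first 5 terms are: [-4.05, -4.58, -5.17, -5.84, -6.6]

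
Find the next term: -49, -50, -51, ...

Differences: -50 - -49 = -1
This is an arithmetic sequence with common difference d = -1.
Next term = -51 + -1 = -52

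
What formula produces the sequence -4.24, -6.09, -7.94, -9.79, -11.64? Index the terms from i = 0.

Check differences: -6.09 - -4.24 = -1.85
-7.94 - -6.09 = -1.85
Common difference d = -1.85.
First term a = -4.24.
Formula: S_i = -4.24 - 1.85*i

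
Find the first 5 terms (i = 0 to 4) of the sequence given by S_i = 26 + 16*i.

This is an arithmetic sequence.
i=0: S_0 = 26 + 16*0 = 26
i=1: S_1 = 26 + 16*1 = 42
i=2: S_2 = 26 + 16*2 = 58
i=3: S_3 = 26 + 16*3 = 74
i=4: S_4 = 26 + 16*4 = 90
The first 5 terms are: [26, 42, 58, 74, 90]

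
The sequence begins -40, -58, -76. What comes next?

Differences: -58 - -40 = -18
This is an arithmetic sequence with common difference d = -18.
Next term = -76 + -18 = -94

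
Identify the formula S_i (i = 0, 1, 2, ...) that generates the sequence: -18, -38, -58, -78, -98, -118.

Check differences: -38 - -18 = -20
-58 - -38 = -20
Common difference d = -20.
First term a = -18.
Formula: S_i = -18 - 20*i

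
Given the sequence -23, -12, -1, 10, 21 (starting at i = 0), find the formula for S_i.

Check differences: -12 - -23 = 11
-1 - -12 = 11
Common difference d = 11.
First term a = -23.
Formula: S_i = -23 + 11*i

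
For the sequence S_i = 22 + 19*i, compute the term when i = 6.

S_6 = 22 + 19*6 = 22 + 114 = 136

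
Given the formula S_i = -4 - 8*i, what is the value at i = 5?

S_5 = -4 + -8*5 = -4 + -40 = -44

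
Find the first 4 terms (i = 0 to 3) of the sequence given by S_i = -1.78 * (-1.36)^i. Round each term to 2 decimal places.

This is a geometric sequence.
i=0: S_0 = -1.78 * (-1.36)^0 = -1.78
i=1: S_1 = -1.78 * (-1.36)^1 ≈ 2.42
i=2: S_2 = -1.78 * (-1.36)^2 ≈ -3.29
i=3: S_3 = -1.78 * (-1.36)^3 ≈ 4.48
The first 4 terms are: [-1.78, 2.42, -3.29, 4.48]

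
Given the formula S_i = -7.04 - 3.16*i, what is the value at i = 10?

S_10 = -7.04 + -3.16*10 = -7.04 + -31.6 = -38.64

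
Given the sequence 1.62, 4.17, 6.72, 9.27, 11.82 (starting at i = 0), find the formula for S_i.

Check differences: 4.17 - 1.62 = 2.55
6.72 - 4.17 = 2.55
Common difference d = 2.55.
First term a = 1.62.
Formula: S_i = 1.62 + 2.55*i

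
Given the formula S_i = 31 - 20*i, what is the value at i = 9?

S_9 = 31 + -20*9 = 31 + -180 = -149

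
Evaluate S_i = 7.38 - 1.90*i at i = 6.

S_6 = 7.38 + -1.9*6 = 7.38 + -11.4 = -4.02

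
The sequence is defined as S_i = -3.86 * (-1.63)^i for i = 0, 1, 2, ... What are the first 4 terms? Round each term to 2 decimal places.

This is a geometric sequence.
i=0: S_0 = -3.86 * (-1.63)^0 = -3.86
i=1: S_1 = -3.86 * (-1.63)^1 ≈ 6.29
i=2: S_2 = -3.86 * (-1.63)^2 ≈ -10.26
i=3: S_3 = -3.86 * (-1.63)^3 ≈ 16.72
The first 4 terms are: [-3.86, 6.29, -10.26, 16.72]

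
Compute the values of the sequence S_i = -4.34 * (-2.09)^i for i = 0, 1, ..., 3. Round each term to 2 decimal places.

This is a geometric sequence.
i=0: S_0 = -4.34 * (-2.09)^0 = -4.34
i=1: S_1 = -4.34 * (-2.09)^1 ≈ 9.07
i=2: S_2 = -4.34 * (-2.09)^2 ≈ -18.96
i=3: S_3 = -4.34 * (-2.09)^3 ≈ 39.62
The first 4 terms are: [-4.34, 9.07, -18.96, 39.62]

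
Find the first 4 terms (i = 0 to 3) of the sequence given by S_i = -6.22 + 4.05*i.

This is an arithmetic sequence.
i=0: S_0 = -6.22 + 4.05*0 = -6.22
i=1: S_1 = -6.22 + 4.05*1 = -2.17
i=2: S_2 = -6.22 + 4.05*2 = 1.88
i=3: S_3 = -6.22 + 4.05*3 = 5.93
The first 4 terms are: [-6.22, -2.17, 1.88, 5.93]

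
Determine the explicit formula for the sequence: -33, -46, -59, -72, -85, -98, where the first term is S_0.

Check differences: -46 - -33 = -13
-59 - -46 = -13
Common difference d = -13.
First term a = -33.
Formula: S_i = -33 - 13*i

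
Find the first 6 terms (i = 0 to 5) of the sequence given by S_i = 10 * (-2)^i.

This is a geometric sequence.
i=0: S_0 = 10 * (-2)^0 = 10
i=1: S_1 = 10 * (-2)^1 = -20
i=2: S_2 = 10 * (-2)^2 = 40
i=3: S_3 = 10 * (-2)^3 = -80
i=4: S_4 = 10 * (-2)^4 = 160
i=5: S_5 = 10 * (-2)^5 = -320
The first 6 terms are: [10, -20, 40, -80, 160, -320]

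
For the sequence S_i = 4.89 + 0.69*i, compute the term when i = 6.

S_6 = 4.89 + 0.69*6 = 4.89 + 4.14 = 9.03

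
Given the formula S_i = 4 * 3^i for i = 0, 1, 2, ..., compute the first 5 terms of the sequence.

This is a geometric sequence.
i=0: S_0 = 4 * 3^0 = 4
i=1: S_1 = 4 * 3^1 = 12
i=2: S_2 = 4 * 3^2 = 36
i=3: S_3 = 4 * 3^3 = 108
i=4: S_4 = 4 * 3^4 = 324
The first 5 terms are: [4, 12, 36, 108, 324]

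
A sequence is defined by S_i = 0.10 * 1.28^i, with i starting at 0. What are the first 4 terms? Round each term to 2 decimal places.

This is a geometric sequence.
i=0: S_0 = 0.1 * 1.28^0 = 0.1
i=1: S_1 = 0.1 * 1.28^1 ≈ 0.13
i=2: S_2 = 0.1 * 1.28^2 ≈ 0.16
i=3: S_3 = 0.1 * 1.28^3 ≈ 0.21
The first 4 terms are: [0.1, 0.13, 0.16, 0.21]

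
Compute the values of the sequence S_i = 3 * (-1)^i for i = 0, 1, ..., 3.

This is a geometric sequence.
i=0: S_0 = 3 * (-1)^0 = 3
i=1: S_1 = 3 * (-1)^1 = -3
i=2: S_2 = 3 * (-1)^2 = 3
i=3: S_3 = 3 * (-1)^3 = -3
The first 4 terms are: [3, -3, 3, -3]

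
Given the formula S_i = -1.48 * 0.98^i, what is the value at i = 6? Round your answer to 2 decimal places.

S_6 = -1.48 * 0.98^6 ≈ -1.48 * 0.8858 ≈ -1.31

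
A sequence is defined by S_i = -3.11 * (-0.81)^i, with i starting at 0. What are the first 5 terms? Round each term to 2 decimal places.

This is a geometric sequence.
i=0: S_0 = -3.11 * (-0.81)^0 = -3.11
i=1: S_1 = -3.11 * (-0.81)^1 ≈ 2.52
i=2: S_2 = -3.11 * (-0.81)^2 ≈ -2.04
i=3: S_3 = -3.11 * (-0.81)^3 ≈ 1.65
i=4: S_4 = -3.11 * (-0.81)^4 ≈ -1.34
The first 5 terms are: [-3.11, 2.52, -2.04, 1.65, -1.34]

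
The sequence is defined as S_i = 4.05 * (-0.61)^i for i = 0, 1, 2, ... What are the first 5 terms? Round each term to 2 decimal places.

This is a geometric sequence.
i=0: S_0 = 4.05 * (-0.61)^0 = 4.05
i=1: S_1 = 4.05 * (-0.61)^1 ≈ -2.47
i=2: S_2 = 4.05 * (-0.61)^2 ≈ 1.51
i=3: S_3 = 4.05 * (-0.61)^3 ≈ -0.92
i=4: S_4 = 4.05 * (-0.61)^4 ≈ 0.56
The first 5 terms are: [4.05, -2.47, 1.51, -0.92, 0.56]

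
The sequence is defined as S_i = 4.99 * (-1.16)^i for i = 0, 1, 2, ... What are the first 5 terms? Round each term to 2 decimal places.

This is a geometric sequence.
i=0: S_0 = 4.99 * (-1.16)^0 = 4.99
i=1: S_1 = 4.99 * (-1.16)^1 ≈ -5.79
i=2: S_2 = 4.99 * (-1.16)^2 ≈ 6.71
i=3: S_3 = 4.99 * (-1.16)^3 ≈ -7.79
i=4: S_4 = 4.99 * (-1.16)^4 ≈ 9.04
The first 5 terms are: [4.99, -5.79, 6.71, -7.79, 9.04]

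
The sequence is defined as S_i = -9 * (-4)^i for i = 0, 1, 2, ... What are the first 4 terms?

This is a geometric sequence.
i=0: S_0 = -9 * (-4)^0 = -9
i=1: S_1 = -9 * (-4)^1 = 36
i=2: S_2 = -9 * (-4)^2 = -144
i=3: S_3 = -9 * (-4)^3 = 576
The first 4 terms are: [-9, 36, -144, 576]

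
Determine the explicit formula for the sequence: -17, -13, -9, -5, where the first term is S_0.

Check differences: -13 - -17 = 4
-9 - -13 = 4
Common difference d = 4.
First term a = -17.
Formula: S_i = -17 + 4*i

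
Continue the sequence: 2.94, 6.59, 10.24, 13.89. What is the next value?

Differences: 6.59 - 2.94 = 3.65
This is an arithmetic sequence with common difference d = 3.65.
Next term = 13.89 + 3.65 = 17.54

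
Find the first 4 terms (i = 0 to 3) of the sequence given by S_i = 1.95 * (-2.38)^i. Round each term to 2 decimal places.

This is a geometric sequence.
i=0: S_0 = 1.95 * (-2.38)^0 = 1.95
i=1: S_1 = 1.95 * (-2.38)^1 ≈ -4.64
i=2: S_2 = 1.95 * (-2.38)^2 ≈ 11.05
i=3: S_3 = 1.95 * (-2.38)^3 ≈ -26.29
The first 4 terms are: [1.95, -4.64, 11.05, -26.29]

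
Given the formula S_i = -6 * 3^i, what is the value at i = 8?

S_8 = -6 * 3^8 = -6 * 6561 = -39366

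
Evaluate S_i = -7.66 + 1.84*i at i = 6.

S_6 = -7.66 + 1.84*6 = -7.66 + 11.04 = 3.38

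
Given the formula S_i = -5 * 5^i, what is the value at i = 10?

S_10 = -5 * 5^10 = -5 * 9765625 = -48828125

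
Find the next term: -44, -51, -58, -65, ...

Differences: -51 - -44 = -7
This is an arithmetic sequence with common difference d = -7.
Next term = -65 + -7 = -72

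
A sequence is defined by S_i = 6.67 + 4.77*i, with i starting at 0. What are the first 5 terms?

This is an arithmetic sequence.
i=0: S_0 = 6.67 + 4.77*0 = 6.67
i=1: S_1 = 6.67 + 4.77*1 = 11.44
i=2: S_2 = 6.67 + 4.77*2 = 16.21
i=3: S_3 = 6.67 + 4.77*3 = 20.98
i=4: S_4 = 6.67 + 4.77*4 = 25.75
The first 5 terms are: [6.67, 11.44, 16.21, 20.98, 25.75]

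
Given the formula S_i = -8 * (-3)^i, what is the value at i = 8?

S_8 = -8 * (-3)^8 = -8 * 6561 = -52488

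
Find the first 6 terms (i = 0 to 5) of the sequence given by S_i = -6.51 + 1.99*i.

This is an arithmetic sequence.
i=0: S_0 = -6.51 + 1.99*0 = -6.51
i=1: S_1 = -6.51 + 1.99*1 = -4.52
i=2: S_2 = -6.51 + 1.99*2 = -2.53
i=3: S_3 = -6.51 + 1.99*3 = -0.54
i=4: S_4 = -6.51 + 1.99*4 = 1.45
i=5: S_5 = -6.51 + 1.99*5 = 3.44
The first 6 terms are: [-6.51, -4.52, -2.53, -0.54, 1.45, 3.44]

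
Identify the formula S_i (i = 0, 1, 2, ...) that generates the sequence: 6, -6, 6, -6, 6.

Check ratios: -6 / 6 = -1.0
Common ratio r = -1.
First term a = 6.
Formula: S_i = 6 * (-1)^i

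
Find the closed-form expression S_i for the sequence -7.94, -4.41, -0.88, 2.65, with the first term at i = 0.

Check differences: -4.41 - -7.94 = 3.53
-0.88 - -4.41 = 3.53
Common difference d = 3.53.
First term a = -7.94.
Formula: S_i = -7.94 + 3.53*i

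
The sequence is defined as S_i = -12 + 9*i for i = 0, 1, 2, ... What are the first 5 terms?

This is an arithmetic sequence.
i=0: S_0 = -12 + 9*0 = -12
i=1: S_1 = -12 + 9*1 = -3
i=2: S_2 = -12 + 9*2 = 6
i=3: S_3 = -12 + 9*3 = 15
i=4: S_4 = -12 + 9*4 = 24
The first 5 terms are: [-12, -3, 6, 15, 24]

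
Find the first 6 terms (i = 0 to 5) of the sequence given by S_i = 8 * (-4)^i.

This is a geometric sequence.
i=0: S_0 = 8 * (-4)^0 = 8
i=1: S_1 = 8 * (-4)^1 = -32
i=2: S_2 = 8 * (-4)^2 = 128
i=3: S_3 = 8 * (-4)^3 = -512
i=4: S_4 = 8 * (-4)^4 = 2048
i=5: S_5 = 8 * (-4)^5 = -8192
The first 6 terms are: [8, -32, 128, -512, 2048, -8192]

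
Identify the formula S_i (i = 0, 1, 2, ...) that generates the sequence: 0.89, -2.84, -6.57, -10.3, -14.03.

Check differences: -2.84 - 0.89 = -3.73
-6.57 - -2.84 = -3.73
Common difference d = -3.73.
First term a = 0.89.
Formula: S_i = 0.89 - 3.73*i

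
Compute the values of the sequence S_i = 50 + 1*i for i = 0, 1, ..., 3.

This is an arithmetic sequence.
i=0: S_0 = 50 + 1*0 = 50
i=1: S_1 = 50 + 1*1 = 51
i=2: S_2 = 50 + 1*2 = 52
i=3: S_3 = 50 + 1*3 = 53
The first 4 terms are: [50, 51, 52, 53]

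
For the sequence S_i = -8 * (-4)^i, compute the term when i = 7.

S_7 = -8 * (-4)^7 = -8 * -16384 = 131072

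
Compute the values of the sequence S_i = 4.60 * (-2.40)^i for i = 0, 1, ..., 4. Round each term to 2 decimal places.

This is a geometric sequence.
i=0: S_0 = 4.6 * (-2.4)^0 = 4.6
i=1: S_1 = 4.6 * (-2.4)^1 = -11.04
i=2: S_2 = 4.6 * (-2.4)^2 ≈ 26.5
i=3: S_3 = 4.6 * (-2.4)^3 ≈ -63.59
i=4: S_4 = 4.6 * (-2.4)^4 ≈ 152.62
The first 5 terms are: [4.6, -11.04, 26.5, -63.59, 152.62]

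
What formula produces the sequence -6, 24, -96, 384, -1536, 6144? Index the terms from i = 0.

Check ratios: 24 / -6 = -4.0
Common ratio r = -4.
First term a = -6.
Formula: S_i = -6 * (-4)^i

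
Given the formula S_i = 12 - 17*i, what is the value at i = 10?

S_10 = 12 + -17*10 = 12 + -170 = -158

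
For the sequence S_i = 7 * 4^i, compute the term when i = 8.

S_8 = 7 * 4^8 = 7 * 65536 = 458752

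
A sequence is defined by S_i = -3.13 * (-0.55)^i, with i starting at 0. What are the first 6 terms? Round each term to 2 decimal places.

This is a geometric sequence.
i=0: S_0 = -3.13 * (-0.55)^0 = -3.13
i=1: S_1 = -3.13 * (-0.55)^1 ≈ 1.72
i=2: S_2 = -3.13 * (-0.55)^2 ≈ -0.95
i=3: S_3 = -3.13 * (-0.55)^3 ≈ 0.52
i=4: S_4 = -3.13 * (-0.55)^4 ≈ -0.29
i=5: S_5 = -3.13 * (-0.55)^5 ≈ 0.16
The first 6 terms are: [-3.13, 1.72, -0.95, 0.52, -0.29, 0.16]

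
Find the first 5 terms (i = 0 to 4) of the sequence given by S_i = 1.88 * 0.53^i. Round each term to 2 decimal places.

This is a geometric sequence.
i=0: S_0 = 1.88 * 0.53^0 = 1.88
i=1: S_1 = 1.88 * 0.53^1 ≈ 1.0
i=2: S_2 = 1.88 * 0.53^2 ≈ 0.53
i=3: S_3 = 1.88 * 0.53^3 ≈ 0.28
i=4: S_4 = 1.88 * 0.53^4 ≈ 0.15
The first 5 terms are: [1.88, 1.0, 0.53, 0.28, 0.15]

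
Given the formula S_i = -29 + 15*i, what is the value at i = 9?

S_9 = -29 + 15*9 = -29 + 135 = 106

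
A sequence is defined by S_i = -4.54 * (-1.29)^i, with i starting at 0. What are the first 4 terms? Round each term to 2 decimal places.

This is a geometric sequence.
i=0: S_0 = -4.54 * (-1.29)^0 = -4.54
i=1: S_1 = -4.54 * (-1.29)^1 ≈ 5.86
i=2: S_2 = -4.54 * (-1.29)^2 ≈ -7.56
i=3: S_3 = -4.54 * (-1.29)^3 ≈ 9.75
The first 4 terms are: [-4.54, 5.86, -7.56, 9.75]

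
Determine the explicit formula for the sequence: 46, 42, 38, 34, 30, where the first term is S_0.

Check differences: 42 - 46 = -4
38 - 42 = -4
Common difference d = -4.
First term a = 46.
Formula: S_i = 46 - 4*i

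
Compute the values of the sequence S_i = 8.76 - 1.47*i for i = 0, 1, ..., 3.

This is an arithmetic sequence.
i=0: S_0 = 8.76 + -1.47*0 = 8.76
i=1: S_1 = 8.76 + -1.47*1 = 7.29
i=2: S_2 = 8.76 + -1.47*2 = 5.82
i=3: S_3 = 8.76 + -1.47*3 = 4.35
The first 4 terms are: [8.76, 7.29, 5.82, 4.35]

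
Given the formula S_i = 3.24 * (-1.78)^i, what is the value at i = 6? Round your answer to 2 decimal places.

S_6 = 3.24 * (-1.78)^6 ≈ 3.24 * 31.8068 ≈ 103.05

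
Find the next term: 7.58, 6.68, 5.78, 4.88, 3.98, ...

Differences: 6.68 - 7.58 = -0.9
This is an arithmetic sequence with common difference d = -0.9.
Next term = 3.98 + -0.9 = 3.08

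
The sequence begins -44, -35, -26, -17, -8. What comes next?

Differences: -35 - -44 = 9
This is an arithmetic sequence with common difference d = 9.
Next term = -8 + 9 = 1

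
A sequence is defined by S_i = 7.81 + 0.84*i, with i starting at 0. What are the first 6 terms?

This is an arithmetic sequence.
i=0: S_0 = 7.81 + 0.84*0 = 7.81
i=1: S_1 = 7.81 + 0.84*1 = 8.65
i=2: S_2 = 7.81 + 0.84*2 = 9.49
i=3: S_3 = 7.81 + 0.84*3 = 10.33
i=4: S_4 = 7.81 + 0.84*4 = 11.17
i=5: S_5 = 7.81 + 0.84*5 = 12.01
The first 6 terms are: [7.81, 8.65, 9.49, 10.33, 11.17, 12.01]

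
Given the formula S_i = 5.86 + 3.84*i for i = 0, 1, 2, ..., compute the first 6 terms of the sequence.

This is an arithmetic sequence.
i=0: S_0 = 5.86 + 3.84*0 = 5.86
i=1: S_1 = 5.86 + 3.84*1 = 9.7
i=2: S_2 = 5.86 + 3.84*2 = 13.54
i=3: S_3 = 5.86 + 3.84*3 = 17.38
i=4: S_4 = 5.86 + 3.84*4 = 21.22
i=5: S_5 = 5.86 + 3.84*5 = 25.06
The first 6 terms are: [5.86, 9.7, 13.54, 17.38, 21.22, 25.06]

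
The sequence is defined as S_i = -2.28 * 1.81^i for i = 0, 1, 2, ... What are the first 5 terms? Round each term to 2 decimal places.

This is a geometric sequence.
i=0: S_0 = -2.28 * 1.81^0 = -2.28
i=1: S_1 = -2.28 * 1.81^1 ≈ -4.13
i=2: S_2 = -2.28 * 1.81^2 ≈ -7.47
i=3: S_3 = -2.28 * 1.81^3 ≈ -13.52
i=4: S_4 = -2.28 * 1.81^4 ≈ -24.47
The first 5 terms are: [-2.28, -4.13, -7.47, -13.52, -24.47]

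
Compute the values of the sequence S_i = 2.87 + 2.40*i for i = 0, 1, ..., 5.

This is an arithmetic sequence.
i=0: S_0 = 2.87 + 2.4*0 = 2.87
i=1: S_1 = 2.87 + 2.4*1 = 5.27
i=2: S_2 = 2.87 + 2.4*2 = 7.67
i=3: S_3 = 2.87 + 2.4*3 = 10.07
i=4: S_4 = 2.87 + 2.4*4 = 12.47
i=5: S_5 = 2.87 + 2.4*5 = 14.87
The first 6 terms are: [2.87, 5.27, 7.67, 10.07, 12.47, 14.87]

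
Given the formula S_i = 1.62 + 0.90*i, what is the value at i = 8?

S_8 = 1.62 + 0.9*8 = 1.62 + 7.2 = 8.82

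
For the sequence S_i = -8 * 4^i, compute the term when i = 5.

S_5 = -8 * 4^5 = -8 * 1024 = -8192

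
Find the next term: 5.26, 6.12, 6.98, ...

Differences: 6.12 - 5.26 = 0.86
This is an arithmetic sequence with common difference d = 0.86.
Next term = 6.98 + 0.86 = 7.84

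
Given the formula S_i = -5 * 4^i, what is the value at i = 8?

S_8 = -5 * 4^8 = -5 * 65536 = -327680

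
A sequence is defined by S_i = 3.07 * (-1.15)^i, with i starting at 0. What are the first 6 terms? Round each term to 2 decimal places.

This is a geometric sequence.
i=0: S_0 = 3.07 * (-1.15)^0 = 3.07
i=1: S_1 = 3.07 * (-1.15)^1 ≈ -3.53
i=2: S_2 = 3.07 * (-1.15)^2 ≈ 4.06
i=3: S_3 = 3.07 * (-1.15)^3 ≈ -4.67
i=4: S_4 = 3.07 * (-1.15)^4 ≈ 5.37
i=5: S_5 = 3.07 * (-1.15)^5 ≈ -6.17
The first 6 terms are: [3.07, -3.53, 4.06, -4.67, 5.37, -6.17]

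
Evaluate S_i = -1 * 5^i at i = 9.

S_9 = -1 * 5^9 = -1 * 1953125 = -1953125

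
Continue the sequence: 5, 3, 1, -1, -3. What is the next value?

Differences: 3 - 5 = -2
This is an arithmetic sequence with common difference d = -2.
Next term = -3 + -2 = -5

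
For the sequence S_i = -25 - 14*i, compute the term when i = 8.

S_8 = -25 + -14*8 = -25 + -112 = -137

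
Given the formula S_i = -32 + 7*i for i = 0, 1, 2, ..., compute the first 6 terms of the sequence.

This is an arithmetic sequence.
i=0: S_0 = -32 + 7*0 = -32
i=1: S_1 = -32 + 7*1 = -25
i=2: S_2 = -32 + 7*2 = -18
i=3: S_3 = -32 + 7*3 = -11
i=4: S_4 = -32 + 7*4 = -4
i=5: S_5 = -32 + 7*5 = 3
The first 6 terms are: [-32, -25, -18, -11, -4, 3]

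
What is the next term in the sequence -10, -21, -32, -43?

Differences: -21 - -10 = -11
This is an arithmetic sequence with common difference d = -11.
Next term = -43 + -11 = -54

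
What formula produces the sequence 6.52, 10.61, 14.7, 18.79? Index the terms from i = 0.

Check differences: 10.61 - 6.52 = 4.09
14.7 - 10.61 = 4.09
Common difference d = 4.09.
First term a = 6.52.
Formula: S_i = 6.52 + 4.09*i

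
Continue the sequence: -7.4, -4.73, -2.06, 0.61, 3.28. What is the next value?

Differences: -4.73 - -7.4 = 2.67
This is an arithmetic sequence with common difference d = 2.67.
Next term = 3.28 + 2.67 = 5.95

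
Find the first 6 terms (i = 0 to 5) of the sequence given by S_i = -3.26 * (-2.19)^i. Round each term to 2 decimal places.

This is a geometric sequence.
i=0: S_0 = -3.26 * (-2.19)^0 = -3.26
i=1: S_1 = -3.26 * (-2.19)^1 ≈ 7.14
i=2: S_2 = -3.26 * (-2.19)^2 ≈ -15.64
i=3: S_3 = -3.26 * (-2.19)^3 ≈ 34.24
i=4: S_4 = -3.26 * (-2.19)^4 ≈ -74.99
i=5: S_5 = -3.26 * (-2.19)^5 ≈ 164.22
The first 6 terms are: [-3.26, 7.14, -15.64, 34.24, -74.99, 164.22]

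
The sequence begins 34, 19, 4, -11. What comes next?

Differences: 19 - 34 = -15
This is an arithmetic sequence with common difference d = -15.
Next term = -11 + -15 = -26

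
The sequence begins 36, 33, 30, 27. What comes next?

Differences: 33 - 36 = -3
This is an arithmetic sequence with common difference d = -3.
Next term = 27 + -3 = 24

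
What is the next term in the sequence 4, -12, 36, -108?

Ratios: -12 / 4 = -3.0
This is a geometric sequence with common ratio r = -3.
Next term = -108 * -3 = 324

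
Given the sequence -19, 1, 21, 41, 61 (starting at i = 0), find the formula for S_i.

Check differences: 1 - -19 = 20
21 - 1 = 20
Common difference d = 20.
First term a = -19.
Formula: S_i = -19 + 20*i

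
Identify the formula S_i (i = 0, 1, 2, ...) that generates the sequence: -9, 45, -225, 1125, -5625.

Check ratios: 45 / -9 = -5.0
Common ratio r = -5.
First term a = -9.
Formula: S_i = -9 * (-5)^i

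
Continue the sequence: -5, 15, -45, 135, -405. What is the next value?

Ratios: 15 / -5 = -3.0
This is a geometric sequence with common ratio r = -3.
Next term = -405 * -3 = 1215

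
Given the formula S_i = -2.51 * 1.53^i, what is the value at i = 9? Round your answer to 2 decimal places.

S_9 = -2.51 * 1.53^9 ≈ -2.51 * 45.9434 ≈ -115.32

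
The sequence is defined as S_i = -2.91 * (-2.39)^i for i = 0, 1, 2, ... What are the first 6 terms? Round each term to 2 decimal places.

This is a geometric sequence.
i=0: S_0 = -2.91 * (-2.39)^0 = -2.91
i=1: S_1 = -2.91 * (-2.39)^1 ≈ 6.95
i=2: S_2 = -2.91 * (-2.39)^2 ≈ -16.62
i=3: S_3 = -2.91 * (-2.39)^3 ≈ 39.73
i=4: S_4 = -2.91 * (-2.39)^4 ≈ -94.95
i=5: S_5 = -2.91 * (-2.39)^5 ≈ 226.93
The first 6 terms are: [-2.91, 6.95, -16.62, 39.73, -94.95, 226.93]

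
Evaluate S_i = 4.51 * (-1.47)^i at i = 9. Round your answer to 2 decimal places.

S_9 = 4.51 * (-1.47)^9 ≈ 4.51 * -32.0521 ≈ -144.55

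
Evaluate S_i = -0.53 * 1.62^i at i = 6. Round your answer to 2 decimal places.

S_6 = -0.53 * 1.62^6 ≈ -0.53 * 18.0755 ≈ -9.58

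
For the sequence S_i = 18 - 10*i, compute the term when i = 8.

S_8 = 18 + -10*8 = 18 + -80 = -62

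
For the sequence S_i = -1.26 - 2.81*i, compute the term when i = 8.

S_8 = -1.26 + -2.81*8 = -1.26 + -22.48 = -23.74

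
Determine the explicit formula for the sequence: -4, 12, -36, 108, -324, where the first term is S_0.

Check ratios: 12 / -4 = -3.0
Common ratio r = -3.
First term a = -4.
Formula: S_i = -4 * (-3)^i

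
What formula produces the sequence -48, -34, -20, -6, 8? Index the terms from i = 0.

Check differences: -34 - -48 = 14
-20 - -34 = 14
Common difference d = 14.
First term a = -48.
Formula: S_i = -48 + 14*i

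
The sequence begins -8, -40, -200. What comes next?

Ratios: -40 / -8 = 5.0
This is a geometric sequence with common ratio r = 5.
Next term = -200 * 5 = -1000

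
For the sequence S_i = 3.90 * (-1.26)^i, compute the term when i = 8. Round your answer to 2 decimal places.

S_8 = 3.9 * (-1.26)^8 ≈ 3.9 * 6.3528 ≈ 24.78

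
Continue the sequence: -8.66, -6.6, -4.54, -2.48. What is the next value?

Differences: -6.6 - -8.66 = 2.06
This is an arithmetic sequence with common difference d = 2.06.
Next term = -2.48 + 2.06 = -0.42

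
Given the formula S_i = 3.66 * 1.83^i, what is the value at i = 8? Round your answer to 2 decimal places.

S_8 = 3.66 * 1.83^8 ≈ 3.66 * 125.7792 ≈ 460.35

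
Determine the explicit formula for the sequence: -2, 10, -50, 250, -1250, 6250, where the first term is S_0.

Check ratios: 10 / -2 = -5.0
Common ratio r = -5.
First term a = -2.
Formula: S_i = -2 * (-5)^i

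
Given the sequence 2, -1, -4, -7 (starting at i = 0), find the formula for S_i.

Check differences: -1 - 2 = -3
-4 - -1 = -3
Common difference d = -3.
First term a = 2.
Formula: S_i = 2 - 3*i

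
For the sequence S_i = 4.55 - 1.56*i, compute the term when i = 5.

S_5 = 4.55 + -1.56*5 = 4.55 + -7.8 = -3.25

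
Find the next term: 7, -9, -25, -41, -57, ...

Differences: -9 - 7 = -16
This is an arithmetic sequence with common difference d = -16.
Next term = -57 + -16 = -73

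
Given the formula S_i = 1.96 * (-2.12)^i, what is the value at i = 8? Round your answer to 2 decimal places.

S_8 = 1.96 * (-2.12)^8 ≈ 1.96 * 408.0251 ≈ 799.73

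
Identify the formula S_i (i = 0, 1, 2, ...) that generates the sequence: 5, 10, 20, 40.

Check ratios: 10 / 5 = 2.0
Common ratio r = 2.
First term a = 5.
Formula: S_i = 5 * 2^i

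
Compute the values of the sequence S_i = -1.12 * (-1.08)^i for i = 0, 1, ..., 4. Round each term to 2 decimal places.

This is a geometric sequence.
i=0: S_0 = -1.12 * (-1.08)^0 = -1.12
i=1: S_1 = -1.12 * (-1.08)^1 ≈ 1.21
i=2: S_2 = -1.12 * (-1.08)^2 ≈ -1.31
i=3: S_3 = -1.12 * (-1.08)^3 ≈ 1.41
i=4: S_4 = -1.12 * (-1.08)^4 ≈ -1.52
The first 5 terms are: [-1.12, 1.21, -1.31, 1.41, -1.52]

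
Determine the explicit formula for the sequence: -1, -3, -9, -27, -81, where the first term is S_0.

Check ratios: -3 / -1 = 3.0
Common ratio r = 3.
First term a = -1.
Formula: S_i = -1 * 3^i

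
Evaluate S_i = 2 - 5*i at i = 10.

S_10 = 2 + -5*10 = 2 + -50 = -48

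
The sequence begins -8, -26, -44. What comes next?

Differences: -26 - -8 = -18
This is an arithmetic sequence with common difference d = -18.
Next term = -44 + -18 = -62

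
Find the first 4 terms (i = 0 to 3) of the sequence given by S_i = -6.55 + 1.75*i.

This is an arithmetic sequence.
i=0: S_0 = -6.55 + 1.75*0 = -6.55
i=1: S_1 = -6.55 + 1.75*1 = -4.8
i=2: S_2 = -6.55 + 1.75*2 = -3.05
i=3: S_3 = -6.55 + 1.75*3 = -1.3
The first 4 terms are: [-6.55, -4.8, -3.05, -1.3]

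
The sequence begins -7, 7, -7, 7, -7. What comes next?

Ratios: 7 / -7 = -1.0
This is a geometric sequence with common ratio r = -1.
Next term = -7 * -1 = 7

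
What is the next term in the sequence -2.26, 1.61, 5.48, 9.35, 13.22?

Differences: 1.61 - -2.26 = 3.87
This is an arithmetic sequence with common difference d = 3.87.
Next term = 13.22 + 3.87 = 17.09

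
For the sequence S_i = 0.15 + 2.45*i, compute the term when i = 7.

S_7 = 0.15 + 2.45*7 = 0.15 + 17.15 = 17.3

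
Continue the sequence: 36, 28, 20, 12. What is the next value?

Differences: 28 - 36 = -8
This is an arithmetic sequence with common difference d = -8.
Next term = 12 + -8 = 4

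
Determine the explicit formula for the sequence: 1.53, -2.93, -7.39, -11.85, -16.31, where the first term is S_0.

Check differences: -2.93 - 1.53 = -4.46
-7.39 - -2.93 = -4.46
Common difference d = -4.46.
First term a = 1.53.
Formula: S_i = 1.53 - 4.46*i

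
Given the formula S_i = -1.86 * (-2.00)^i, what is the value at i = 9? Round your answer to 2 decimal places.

S_9 = -1.86 * (-2.0)^9 = -1.86 * -512 = 952.32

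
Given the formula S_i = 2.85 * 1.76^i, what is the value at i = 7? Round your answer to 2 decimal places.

S_7 = 2.85 * 1.76^7 ≈ 2.85 * 52.3105 ≈ 149.08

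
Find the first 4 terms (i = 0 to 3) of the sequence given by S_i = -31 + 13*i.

This is an arithmetic sequence.
i=0: S_0 = -31 + 13*0 = -31
i=1: S_1 = -31 + 13*1 = -18
i=2: S_2 = -31 + 13*2 = -5
i=3: S_3 = -31 + 13*3 = 8
The first 4 terms are: [-31, -18, -5, 8]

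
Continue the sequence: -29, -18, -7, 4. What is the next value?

Differences: -18 - -29 = 11
This is an arithmetic sequence with common difference d = 11.
Next term = 4 + 11 = 15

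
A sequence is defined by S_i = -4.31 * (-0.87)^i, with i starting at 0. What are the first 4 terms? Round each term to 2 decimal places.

This is a geometric sequence.
i=0: S_0 = -4.31 * (-0.87)^0 = -4.31
i=1: S_1 = -4.31 * (-0.87)^1 ≈ 3.75
i=2: S_2 = -4.31 * (-0.87)^2 ≈ -3.26
i=3: S_3 = -4.31 * (-0.87)^3 ≈ 2.84
The first 4 terms are: [-4.31, 3.75, -3.26, 2.84]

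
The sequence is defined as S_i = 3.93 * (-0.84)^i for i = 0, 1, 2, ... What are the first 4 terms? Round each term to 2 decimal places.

This is a geometric sequence.
i=0: S_0 = 3.93 * (-0.84)^0 = 3.93
i=1: S_1 = 3.93 * (-0.84)^1 ≈ -3.3
i=2: S_2 = 3.93 * (-0.84)^2 ≈ 2.77
i=3: S_3 = 3.93 * (-0.84)^3 ≈ -2.33
The first 4 terms are: [3.93, -3.3, 2.77, -2.33]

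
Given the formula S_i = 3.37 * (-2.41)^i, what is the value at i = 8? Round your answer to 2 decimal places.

S_8 = 3.37 * (-2.41)^8 ≈ 3.37 * 1137.9845 ≈ 3835.01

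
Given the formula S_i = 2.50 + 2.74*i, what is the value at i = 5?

S_5 = 2.5 + 2.74*5 = 2.5 + 13.7 = 16.2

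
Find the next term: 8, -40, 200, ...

Ratios: -40 / 8 = -5.0
This is a geometric sequence with common ratio r = -5.
Next term = 200 * -5 = -1000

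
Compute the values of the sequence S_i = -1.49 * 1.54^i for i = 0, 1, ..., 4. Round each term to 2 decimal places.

This is a geometric sequence.
i=0: S_0 = -1.49 * 1.54^0 = -1.49
i=1: S_1 = -1.49 * 1.54^1 ≈ -2.29
i=2: S_2 = -1.49 * 1.54^2 ≈ -3.53
i=3: S_3 = -1.49 * 1.54^3 ≈ -5.44
i=4: S_4 = -1.49 * 1.54^4 ≈ -8.38
The first 5 terms are: [-1.49, -2.29, -3.53, -5.44, -8.38]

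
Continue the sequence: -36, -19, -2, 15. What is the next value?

Differences: -19 - -36 = 17
This is an arithmetic sequence with common difference d = 17.
Next term = 15 + 17 = 32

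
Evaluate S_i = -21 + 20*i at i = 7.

S_7 = -21 + 20*7 = -21 + 140 = 119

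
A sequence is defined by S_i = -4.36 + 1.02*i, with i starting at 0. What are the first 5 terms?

This is an arithmetic sequence.
i=0: S_0 = -4.36 + 1.02*0 = -4.36
i=1: S_1 = -4.36 + 1.02*1 = -3.34
i=2: S_2 = -4.36 + 1.02*2 = -2.32
i=3: S_3 = -4.36 + 1.02*3 = -1.3
i=4: S_4 = -4.36 + 1.02*4 = -0.28
The first 5 terms are: [-4.36, -3.34, -2.32, -1.3, -0.28]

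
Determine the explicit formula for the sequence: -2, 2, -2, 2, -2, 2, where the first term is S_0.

Check ratios: 2 / -2 = -1.0
Common ratio r = -1.
First term a = -2.
Formula: S_i = -2 * (-1)^i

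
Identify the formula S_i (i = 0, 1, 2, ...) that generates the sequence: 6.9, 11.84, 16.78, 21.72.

Check differences: 11.84 - 6.9 = 4.94
16.78 - 11.84 = 4.94
Common difference d = 4.94.
First term a = 6.9.
Formula: S_i = 6.90 + 4.94*i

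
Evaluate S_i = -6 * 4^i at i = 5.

S_5 = -6 * 4^5 = -6 * 1024 = -6144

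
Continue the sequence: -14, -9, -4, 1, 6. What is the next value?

Differences: -9 - -14 = 5
This is an arithmetic sequence with common difference d = 5.
Next term = 6 + 5 = 11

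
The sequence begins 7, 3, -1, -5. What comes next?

Differences: 3 - 7 = -4
This is an arithmetic sequence with common difference d = -4.
Next term = -5 + -4 = -9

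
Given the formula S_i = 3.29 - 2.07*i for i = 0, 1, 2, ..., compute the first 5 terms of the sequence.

This is an arithmetic sequence.
i=0: S_0 = 3.29 + -2.07*0 = 3.29
i=1: S_1 = 3.29 + -2.07*1 = 1.22
i=2: S_2 = 3.29 + -2.07*2 = -0.85
i=3: S_3 = 3.29 + -2.07*3 = -2.92
i=4: S_4 = 3.29 + -2.07*4 = -4.99
The first 5 terms are: [3.29, 1.22, -0.85, -2.92, -4.99]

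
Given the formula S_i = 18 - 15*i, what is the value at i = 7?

S_7 = 18 + -15*7 = 18 + -105 = -87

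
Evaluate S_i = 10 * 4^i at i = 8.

S_8 = 10 * 4^8 = 10 * 65536 = 655360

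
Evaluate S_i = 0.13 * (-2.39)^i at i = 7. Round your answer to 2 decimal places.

S_7 = 0.13 * (-2.39)^7 ≈ 0.13 * -445.436 ≈ -57.91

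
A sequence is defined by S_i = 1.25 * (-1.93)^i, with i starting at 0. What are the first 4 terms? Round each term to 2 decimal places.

This is a geometric sequence.
i=0: S_0 = 1.25 * (-1.93)^0 = 1.25
i=1: S_1 = 1.25 * (-1.93)^1 ≈ -2.41
i=2: S_2 = 1.25 * (-1.93)^2 ≈ 4.66
i=3: S_3 = 1.25 * (-1.93)^3 ≈ -8.99
The first 4 terms are: [1.25, -2.41, 4.66, -8.99]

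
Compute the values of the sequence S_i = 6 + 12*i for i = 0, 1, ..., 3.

This is an arithmetic sequence.
i=0: S_0 = 6 + 12*0 = 6
i=1: S_1 = 6 + 12*1 = 18
i=2: S_2 = 6 + 12*2 = 30
i=3: S_3 = 6 + 12*3 = 42
The first 4 terms are: [6, 18, 30, 42]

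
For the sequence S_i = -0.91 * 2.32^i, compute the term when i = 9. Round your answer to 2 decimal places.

S_9 = -0.91 * 2.32^9 ≈ -0.91 * 1947.1162 ≈ -1771.88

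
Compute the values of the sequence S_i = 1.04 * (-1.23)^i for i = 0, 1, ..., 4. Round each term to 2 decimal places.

This is a geometric sequence.
i=0: S_0 = 1.04 * (-1.23)^0 = 1.04
i=1: S_1 = 1.04 * (-1.23)^1 ≈ -1.28
i=2: S_2 = 1.04 * (-1.23)^2 ≈ 1.57
i=3: S_3 = 1.04 * (-1.23)^3 ≈ -1.94
i=4: S_4 = 1.04 * (-1.23)^4 ≈ 2.38
The first 5 terms are: [1.04, -1.28, 1.57, -1.94, 2.38]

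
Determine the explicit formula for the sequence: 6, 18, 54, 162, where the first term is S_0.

Check ratios: 18 / 6 = 3.0
Common ratio r = 3.
First term a = 6.
Formula: S_i = 6 * 3^i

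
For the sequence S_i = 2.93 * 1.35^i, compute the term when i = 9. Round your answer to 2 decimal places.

S_9 = 2.93 * 1.35^9 ≈ 2.93 * 14.8937 ≈ 43.64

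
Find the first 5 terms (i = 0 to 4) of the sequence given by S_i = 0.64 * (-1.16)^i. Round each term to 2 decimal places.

This is a geometric sequence.
i=0: S_0 = 0.64 * (-1.16)^0 = 0.64
i=1: S_1 = 0.64 * (-1.16)^1 ≈ -0.74
i=2: S_2 = 0.64 * (-1.16)^2 ≈ 0.86
i=3: S_3 = 0.64 * (-1.16)^3 ≈ -1.0
i=4: S_4 = 0.64 * (-1.16)^4 ≈ 1.16
The first 5 terms are: [0.64, -0.74, 0.86, -1.0, 1.16]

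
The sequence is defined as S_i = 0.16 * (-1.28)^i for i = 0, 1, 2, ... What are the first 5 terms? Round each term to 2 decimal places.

This is a geometric sequence.
i=0: S_0 = 0.16 * (-1.28)^0 = 0.16
i=1: S_1 = 0.16 * (-1.28)^1 ≈ -0.2
i=2: S_2 = 0.16 * (-1.28)^2 ≈ 0.26
i=3: S_3 = 0.16 * (-1.28)^3 ≈ -0.34
i=4: S_4 = 0.16 * (-1.28)^4 ≈ 0.43
The first 5 terms are: [0.16, -0.2, 0.26, -0.34, 0.43]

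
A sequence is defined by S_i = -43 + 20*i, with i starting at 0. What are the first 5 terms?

This is an arithmetic sequence.
i=0: S_0 = -43 + 20*0 = -43
i=1: S_1 = -43 + 20*1 = -23
i=2: S_2 = -43 + 20*2 = -3
i=3: S_3 = -43 + 20*3 = 17
i=4: S_4 = -43 + 20*4 = 37
The first 5 terms are: [-43, -23, -3, 17, 37]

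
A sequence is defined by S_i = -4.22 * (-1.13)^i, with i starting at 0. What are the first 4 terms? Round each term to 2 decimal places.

This is a geometric sequence.
i=0: S_0 = -4.22 * (-1.13)^0 = -4.22
i=1: S_1 = -4.22 * (-1.13)^1 ≈ 4.77
i=2: S_2 = -4.22 * (-1.13)^2 ≈ -5.39
i=3: S_3 = -4.22 * (-1.13)^3 ≈ 6.09
The first 4 terms are: [-4.22, 4.77, -5.39, 6.09]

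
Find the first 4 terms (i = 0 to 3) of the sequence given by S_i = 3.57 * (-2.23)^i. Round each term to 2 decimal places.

This is a geometric sequence.
i=0: S_0 = 3.57 * (-2.23)^0 = 3.57
i=1: S_1 = 3.57 * (-2.23)^1 ≈ -7.96
i=2: S_2 = 3.57 * (-2.23)^2 ≈ 17.75
i=3: S_3 = 3.57 * (-2.23)^3 ≈ -39.59
The first 4 terms are: [3.57, -7.96, 17.75, -39.59]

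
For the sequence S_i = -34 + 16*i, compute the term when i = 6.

S_6 = -34 + 16*6 = -34 + 96 = 62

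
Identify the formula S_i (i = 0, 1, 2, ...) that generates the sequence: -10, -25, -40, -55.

Check differences: -25 - -10 = -15
-40 - -25 = -15
Common difference d = -15.
First term a = -10.
Formula: S_i = -10 - 15*i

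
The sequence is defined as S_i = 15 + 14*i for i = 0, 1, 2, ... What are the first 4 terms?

This is an arithmetic sequence.
i=0: S_0 = 15 + 14*0 = 15
i=1: S_1 = 15 + 14*1 = 29
i=2: S_2 = 15 + 14*2 = 43
i=3: S_3 = 15 + 14*3 = 57
The first 4 terms are: [15, 29, 43, 57]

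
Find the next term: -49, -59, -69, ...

Differences: -59 - -49 = -10
This is an arithmetic sequence with common difference d = -10.
Next term = -69 + -10 = -79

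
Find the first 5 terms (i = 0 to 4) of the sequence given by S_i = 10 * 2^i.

This is a geometric sequence.
i=0: S_0 = 10 * 2^0 = 10
i=1: S_1 = 10 * 2^1 = 20
i=2: S_2 = 10 * 2^2 = 40
i=3: S_3 = 10 * 2^3 = 80
i=4: S_4 = 10 * 2^4 = 160
The first 5 terms are: [10, 20, 40, 80, 160]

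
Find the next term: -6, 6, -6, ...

Ratios: 6 / -6 = -1.0
This is a geometric sequence with common ratio r = -1.
Next term = -6 * -1 = 6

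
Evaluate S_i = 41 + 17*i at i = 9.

S_9 = 41 + 17*9 = 41 + 153 = 194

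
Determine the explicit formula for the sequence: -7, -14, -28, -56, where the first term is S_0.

Check ratios: -14 / -7 = 2.0
Common ratio r = 2.
First term a = -7.
Formula: S_i = -7 * 2^i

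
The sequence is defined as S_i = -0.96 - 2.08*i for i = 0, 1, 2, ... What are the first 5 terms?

This is an arithmetic sequence.
i=0: S_0 = -0.96 + -2.08*0 = -0.96
i=1: S_1 = -0.96 + -2.08*1 = -3.04
i=2: S_2 = -0.96 + -2.08*2 = -5.12
i=3: S_3 = -0.96 + -2.08*3 = -7.2
i=4: S_4 = -0.96 + -2.08*4 = -9.28
The first 5 terms are: [-0.96, -3.04, -5.12, -7.2, -9.28]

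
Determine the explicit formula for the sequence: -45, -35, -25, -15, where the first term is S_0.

Check differences: -35 - -45 = 10
-25 - -35 = 10
Common difference d = 10.
First term a = -45.
Formula: S_i = -45 + 10*i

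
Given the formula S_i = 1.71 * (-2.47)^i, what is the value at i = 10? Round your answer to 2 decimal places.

S_10 = 1.71 * (-2.47)^10 ≈ 1.71 * 8452.1955 ≈ 14453.25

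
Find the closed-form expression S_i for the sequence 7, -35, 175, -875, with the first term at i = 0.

Check ratios: -35 / 7 = -5.0
Common ratio r = -5.
First term a = 7.
Formula: S_i = 7 * (-5)^i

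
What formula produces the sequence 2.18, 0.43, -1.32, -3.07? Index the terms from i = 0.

Check differences: 0.43 - 2.18 = -1.75
-1.32 - 0.43 = -1.75
Common difference d = -1.75.
First term a = 2.18.
Formula: S_i = 2.18 - 1.75*i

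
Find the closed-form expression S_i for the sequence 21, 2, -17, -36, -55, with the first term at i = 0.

Check differences: 2 - 21 = -19
-17 - 2 = -19
Common difference d = -19.
First term a = 21.
Formula: S_i = 21 - 19*i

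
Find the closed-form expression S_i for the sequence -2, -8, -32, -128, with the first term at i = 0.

Check ratios: -8 / -2 = 4.0
Common ratio r = 4.
First term a = -2.
Formula: S_i = -2 * 4^i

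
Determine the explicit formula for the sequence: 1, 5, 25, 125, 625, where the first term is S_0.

Check ratios: 5 / 1 = 5.0
Common ratio r = 5.
First term a = 1.
Formula: S_i = 1 * 5^i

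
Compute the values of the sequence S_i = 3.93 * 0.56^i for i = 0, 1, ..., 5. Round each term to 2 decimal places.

This is a geometric sequence.
i=0: S_0 = 3.93 * 0.56^0 = 3.93
i=1: S_1 = 3.93 * 0.56^1 ≈ 2.2
i=2: S_2 = 3.93 * 0.56^2 ≈ 1.23
i=3: S_3 = 3.93 * 0.56^3 ≈ 0.69
i=4: S_4 = 3.93 * 0.56^4 ≈ 0.39
i=5: S_5 = 3.93 * 0.56^5 ≈ 0.22
The first 6 terms are: [3.93, 2.2, 1.23, 0.69, 0.39, 0.22]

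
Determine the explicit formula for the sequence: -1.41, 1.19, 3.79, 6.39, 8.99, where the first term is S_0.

Check differences: 1.19 - -1.41 = 2.6
3.79 - 1.19 = 2.6
Common difference d = 2.6.
First term a = -1.41.
Formula: S_i = -1.41 + 2.60*i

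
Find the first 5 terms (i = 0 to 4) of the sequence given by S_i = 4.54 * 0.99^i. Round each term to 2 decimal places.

This is a geometric sequence.
i=0: S_0 = 4.54 * 0.99^0 = 4.54
i=1: S_1 = 4.54 * 0.99^1 ≈ 4.49
i=2: S_2 = 4.54 * 0.99^2 ≈ 4.45
i=3: S_3 = 4.54 * 0.99^3 ≈ 4.41
i=4: S_4 = 4.54 * 0.99^4 ≈ 4.36
The first 5 terms are: [4.54, 4.49, 4.45, 4.41, 4.36]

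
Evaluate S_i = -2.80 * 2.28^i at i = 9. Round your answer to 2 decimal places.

S_9 = -2.8 * 2.28^9 ≈ -2.8 * 1664.9976 ≈ -4661.99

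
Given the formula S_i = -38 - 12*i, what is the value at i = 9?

S_9 = -38 + -12*9 = -38 + -108 = -146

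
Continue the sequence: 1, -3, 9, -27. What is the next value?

Ratios: -3 / 1 = -3.0
This is a geometric sequence with common ratio r = -3.
Next term = -27 * -3 = 81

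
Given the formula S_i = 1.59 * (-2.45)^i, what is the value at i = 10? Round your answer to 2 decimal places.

S_10 = 1.59 * (-2.45)^10 ≈ 1.59 * 7792.2135 ≈ 12389.62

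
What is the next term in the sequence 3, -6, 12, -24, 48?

Ratios: -6 / 3 = -2.0
This is a geometric sequence with common ratio r = -2.
Next term = 48 * -2 = -96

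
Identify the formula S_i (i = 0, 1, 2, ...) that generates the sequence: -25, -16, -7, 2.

Check differences: -16 - -25 = 9
-7 - -16 = 9
Common difference d = 9.
First term a = -25.
Formula: S_i = -25 + 9*i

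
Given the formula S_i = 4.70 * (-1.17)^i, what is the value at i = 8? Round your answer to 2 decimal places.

S_8 = 4.7 * (-1.17)^8 ≈ 4.7 * 3.5115 ≈ 16.5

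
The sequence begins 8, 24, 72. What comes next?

Ratios: 24 / 8 = 3.0
This is a geometric sequence with common ratio r = 3.
Next term = 72 * 3 = 216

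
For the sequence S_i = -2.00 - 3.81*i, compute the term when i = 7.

S_7 = -2.0 + -3.81*7 = -2.0 + -26.67 = -28.67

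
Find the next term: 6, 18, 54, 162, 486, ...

Ratios: 18 / 6 = 3.0
This is a geometric sequence with common ratio r = 3.
Next term = 486 * 3 = 1458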